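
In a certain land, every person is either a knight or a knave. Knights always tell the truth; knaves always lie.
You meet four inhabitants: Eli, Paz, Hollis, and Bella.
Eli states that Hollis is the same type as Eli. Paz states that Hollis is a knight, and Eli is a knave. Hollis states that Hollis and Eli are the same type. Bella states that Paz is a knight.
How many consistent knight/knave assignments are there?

Consistent assignments:
  Eli=knight, Paz=knave, Hollis=knight, Bella=knave

1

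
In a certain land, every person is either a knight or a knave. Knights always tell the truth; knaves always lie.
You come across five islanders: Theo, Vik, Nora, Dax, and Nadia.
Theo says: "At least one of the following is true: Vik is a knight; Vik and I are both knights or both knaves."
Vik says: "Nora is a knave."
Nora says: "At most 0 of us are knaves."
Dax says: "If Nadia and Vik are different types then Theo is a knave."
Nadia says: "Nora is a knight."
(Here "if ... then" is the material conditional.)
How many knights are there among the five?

2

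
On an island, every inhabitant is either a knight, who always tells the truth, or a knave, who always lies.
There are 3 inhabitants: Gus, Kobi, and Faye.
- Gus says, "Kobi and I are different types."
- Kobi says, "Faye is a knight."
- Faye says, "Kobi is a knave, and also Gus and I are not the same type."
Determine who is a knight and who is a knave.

As a knave, Gus's statement "Kobi and I are different types" should be false; it is.
Kobi is a knave, and the claim "Faye is a knight" is indeed false.
Faye is a knave; "Kobi is a knave, and also Gus and I are not the same type" is false, as required.

Gus is a knave, Kobi is a knave, and Faye is a knave.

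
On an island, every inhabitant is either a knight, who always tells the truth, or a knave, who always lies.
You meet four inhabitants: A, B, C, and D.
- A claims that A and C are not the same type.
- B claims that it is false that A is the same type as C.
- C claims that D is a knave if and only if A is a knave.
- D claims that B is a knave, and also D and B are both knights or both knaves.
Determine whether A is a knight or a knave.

Consistent assignments: {A=knight, B=knight, C=knave, D=knave}
In every consistent assignment, A is a knight.

A is a knight.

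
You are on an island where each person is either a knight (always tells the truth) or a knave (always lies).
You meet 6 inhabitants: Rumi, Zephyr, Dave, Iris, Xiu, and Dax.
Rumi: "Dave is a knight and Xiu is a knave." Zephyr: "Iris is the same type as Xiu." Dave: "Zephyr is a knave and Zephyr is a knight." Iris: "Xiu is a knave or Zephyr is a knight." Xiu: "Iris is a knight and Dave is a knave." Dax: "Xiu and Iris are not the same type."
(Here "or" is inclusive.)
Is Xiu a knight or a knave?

Xiu is a knight.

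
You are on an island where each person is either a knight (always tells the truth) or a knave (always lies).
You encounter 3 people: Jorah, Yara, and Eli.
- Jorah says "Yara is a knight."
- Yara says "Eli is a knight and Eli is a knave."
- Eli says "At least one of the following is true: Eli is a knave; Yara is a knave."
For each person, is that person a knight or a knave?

Jorah is a knave; "Yara is a knight" is False, as required.
Yara is a knave, so "Eli is a knight and Eli is a knave" must be False — and it is.
Eli is a knight, so "at least one of the following is true: Eli is a knave; Yara is a knave" must be True — and it is.

Knights: Eli. Knaves: Jorah and Yara.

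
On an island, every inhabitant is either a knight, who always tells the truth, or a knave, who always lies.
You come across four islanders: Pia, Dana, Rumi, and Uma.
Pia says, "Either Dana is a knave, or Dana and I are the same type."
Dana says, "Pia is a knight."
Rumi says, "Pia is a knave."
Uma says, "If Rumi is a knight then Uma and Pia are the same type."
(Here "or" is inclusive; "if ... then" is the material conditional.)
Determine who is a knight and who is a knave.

Knights: Pia, Dana, and Uma. Knaves: Rumi.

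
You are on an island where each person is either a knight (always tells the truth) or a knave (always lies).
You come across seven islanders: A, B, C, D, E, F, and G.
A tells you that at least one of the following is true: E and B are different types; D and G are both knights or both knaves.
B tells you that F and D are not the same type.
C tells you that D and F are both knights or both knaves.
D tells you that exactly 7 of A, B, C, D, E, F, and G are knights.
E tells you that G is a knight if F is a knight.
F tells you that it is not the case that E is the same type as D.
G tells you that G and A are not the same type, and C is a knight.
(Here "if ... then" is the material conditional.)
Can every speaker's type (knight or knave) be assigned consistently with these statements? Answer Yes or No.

Checking all 128 assignments, each has at least one speaker whose statement's truth value contradicts their type.

No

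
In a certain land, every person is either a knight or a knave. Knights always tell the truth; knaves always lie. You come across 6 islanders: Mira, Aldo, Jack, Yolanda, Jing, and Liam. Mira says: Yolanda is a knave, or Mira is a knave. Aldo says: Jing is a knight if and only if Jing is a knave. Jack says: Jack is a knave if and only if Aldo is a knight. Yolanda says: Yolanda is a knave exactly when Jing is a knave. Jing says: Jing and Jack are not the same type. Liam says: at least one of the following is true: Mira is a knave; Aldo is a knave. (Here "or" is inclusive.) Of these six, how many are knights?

3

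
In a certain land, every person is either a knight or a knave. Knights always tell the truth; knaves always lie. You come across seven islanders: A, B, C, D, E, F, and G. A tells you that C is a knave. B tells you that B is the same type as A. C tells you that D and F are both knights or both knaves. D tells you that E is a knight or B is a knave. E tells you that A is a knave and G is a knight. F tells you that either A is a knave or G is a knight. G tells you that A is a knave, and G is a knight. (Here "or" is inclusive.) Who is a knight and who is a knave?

As a knight, A's statement "C is a knave" should be True; it is.
B is a knave, and the claim "B is the same type as A" is indeed false.
C (knave): "D and F are both knights or both knaves" — false. ✓
D is a knight, and the claim "E is a knight or B is a knave" is indeed True.
E is a knave, so "A is a knave and G is a knight" must be false — and it is.
Since F is a knave, "either A is a knave or G is a knight" needs to be false, which holds.
G is a knave, so "A is a knave, and G is a knight" must be false — and it is.

A is a knight, B is a knave, C is a knave, D is a knight, E is a knave, F is a knave, and G is a knave.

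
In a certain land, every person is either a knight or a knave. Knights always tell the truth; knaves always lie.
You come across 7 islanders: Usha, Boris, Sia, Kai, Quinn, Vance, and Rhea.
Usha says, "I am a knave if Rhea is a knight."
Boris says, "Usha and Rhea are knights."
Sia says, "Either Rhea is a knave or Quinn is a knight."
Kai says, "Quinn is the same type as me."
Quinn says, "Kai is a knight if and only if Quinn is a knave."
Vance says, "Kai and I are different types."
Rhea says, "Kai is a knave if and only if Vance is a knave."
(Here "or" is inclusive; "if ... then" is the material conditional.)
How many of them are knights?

The unique consistent assignment is Usha=knight, Boris=knave, Sia=knight, Kai=knave, Quinn=knight, Vance=knight, Rhea=knave.
That has 4 knights.

4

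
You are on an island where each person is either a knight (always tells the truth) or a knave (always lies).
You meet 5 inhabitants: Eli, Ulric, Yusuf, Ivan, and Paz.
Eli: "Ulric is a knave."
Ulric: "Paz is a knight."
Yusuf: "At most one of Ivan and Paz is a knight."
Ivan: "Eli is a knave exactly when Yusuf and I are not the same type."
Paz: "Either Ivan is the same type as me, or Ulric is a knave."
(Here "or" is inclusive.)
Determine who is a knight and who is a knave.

Suppose Eli is a knight. Then Eli's statement "Ulric is a knave" would have to be true. Checking the 16 ways to assign the others, none is consistent with every speaker.
(For instance, with Ulric=knight, Yusuf=knave, Ivan=knight, Paz=knight, Eli's claim "Ulric is a knave" comes out false where it would need to be true.)
So Eli must be a knave, making "Ulric is a knave" false. Taking Eli=knave, Ulric=knight, Yusuf=knave, Ivan=knight, Paz=knight, each remaining statement checks out:
  Ulric (knight): "Paz is a knight" — true. ✓
  Yusuf (knave): "at most one of Ivan and Paz is a knight" — false. ✓
  Ivan (knight): "Eli is a knave exactly when Yusuf and I are not the same type" — true. ✓
  Paz (knight): "either Ivan is the same type as me, or Ulric is a knave" — true. ✓
This is the unique consistent assignment.

Knights: Ulric, Ivan, and Paz. Knaves: Eli and Yusuf.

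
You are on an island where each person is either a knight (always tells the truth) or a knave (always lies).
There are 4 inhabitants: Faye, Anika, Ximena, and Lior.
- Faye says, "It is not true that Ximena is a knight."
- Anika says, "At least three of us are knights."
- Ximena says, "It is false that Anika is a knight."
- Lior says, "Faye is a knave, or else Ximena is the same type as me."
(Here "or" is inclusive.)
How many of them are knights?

2

The unique consistent assignment is Faye=knave, Anika=knave, Ximena=knight, Lior=knight.
That has 2 knights.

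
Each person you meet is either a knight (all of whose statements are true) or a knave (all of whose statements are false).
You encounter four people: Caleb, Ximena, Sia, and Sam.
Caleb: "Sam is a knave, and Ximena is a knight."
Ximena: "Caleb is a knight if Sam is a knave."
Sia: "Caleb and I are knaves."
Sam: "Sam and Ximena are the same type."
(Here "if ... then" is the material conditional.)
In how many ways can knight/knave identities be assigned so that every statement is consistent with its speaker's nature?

1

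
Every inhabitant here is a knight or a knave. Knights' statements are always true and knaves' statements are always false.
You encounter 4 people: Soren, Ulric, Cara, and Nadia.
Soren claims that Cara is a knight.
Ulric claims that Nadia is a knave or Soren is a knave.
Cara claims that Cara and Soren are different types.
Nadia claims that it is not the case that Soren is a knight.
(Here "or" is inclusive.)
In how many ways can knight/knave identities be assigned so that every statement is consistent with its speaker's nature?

1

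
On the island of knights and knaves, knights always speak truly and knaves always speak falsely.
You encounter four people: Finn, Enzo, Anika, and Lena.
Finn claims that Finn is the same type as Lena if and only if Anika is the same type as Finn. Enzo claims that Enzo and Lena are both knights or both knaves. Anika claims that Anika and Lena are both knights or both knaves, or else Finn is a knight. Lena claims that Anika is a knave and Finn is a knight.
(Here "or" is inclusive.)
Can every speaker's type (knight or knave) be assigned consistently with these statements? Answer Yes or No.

Checking all 16 assignments, each has at least one speaker whose statement's truth value contradicts their type.

No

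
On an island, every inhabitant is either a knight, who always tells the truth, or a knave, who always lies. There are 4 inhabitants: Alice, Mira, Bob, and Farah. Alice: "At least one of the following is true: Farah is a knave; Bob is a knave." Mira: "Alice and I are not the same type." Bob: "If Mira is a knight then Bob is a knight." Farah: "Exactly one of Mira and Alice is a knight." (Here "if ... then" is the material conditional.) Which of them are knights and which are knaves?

Alice is a knave, Mira is a knight, Bob is a knight, and Farah is a knight.

Suppose Alice is a knight. Then Alice's statement "at least one of the following is true: Farah is a knave; Bob is a knave" would have to be true. Checking the 8 ways to assign the others, none is consistent with every speaker.
(For instance, with Mira=knight, Bob=knight, Farah=knight, Alice's claim "at least one of the following is true: Farah is a knave; Bob is a knave" comes out false where it would need to be true.)
So Alice must be a knave, making "at least one of the following is true: Farah is a knave; Bob is a knave" false. Taking Alice=knave, Mira=knight, Bob=knight, Farah=knight, each remaining statement checks out:
  Mira (knight): "Alice and I are not the same type" — true. ✓
  Bob (knight): "if Mira is a knight then Bob is a knight" — true. ✓
  Farah (knight): "exactly one of Mira and Alice is a knight" — true. ✓
This is the unique consistent assignment.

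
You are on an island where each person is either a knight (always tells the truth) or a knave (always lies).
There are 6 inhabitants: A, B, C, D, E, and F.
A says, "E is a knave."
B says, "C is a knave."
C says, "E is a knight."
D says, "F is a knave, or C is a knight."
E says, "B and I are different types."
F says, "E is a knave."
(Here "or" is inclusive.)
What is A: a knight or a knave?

A is a knave.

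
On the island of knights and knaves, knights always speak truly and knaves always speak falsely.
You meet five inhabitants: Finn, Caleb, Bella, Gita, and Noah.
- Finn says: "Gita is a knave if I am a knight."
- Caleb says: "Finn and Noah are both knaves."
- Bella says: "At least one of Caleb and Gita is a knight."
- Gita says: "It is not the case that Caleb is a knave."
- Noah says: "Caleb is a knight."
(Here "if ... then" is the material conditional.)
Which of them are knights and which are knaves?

Finn is a knight, Caleb is a knave, Bella is a knave, Gita is a knave, and Noah is a knave.

Finn (knight): "Gita is a knave if I am a knight" — True. ✓
As a knave, Caleb's statement "Finn and Noah are both knaves" should be false; it is.
Bella (knave): "at least one of Caleb and Gita is a knight" — false. ✓
Gita (knave): "it is not the case that Caleb is a knave" — false. ✓
Noah is a knave, and the claim "Caleb is a knight" is indeed false.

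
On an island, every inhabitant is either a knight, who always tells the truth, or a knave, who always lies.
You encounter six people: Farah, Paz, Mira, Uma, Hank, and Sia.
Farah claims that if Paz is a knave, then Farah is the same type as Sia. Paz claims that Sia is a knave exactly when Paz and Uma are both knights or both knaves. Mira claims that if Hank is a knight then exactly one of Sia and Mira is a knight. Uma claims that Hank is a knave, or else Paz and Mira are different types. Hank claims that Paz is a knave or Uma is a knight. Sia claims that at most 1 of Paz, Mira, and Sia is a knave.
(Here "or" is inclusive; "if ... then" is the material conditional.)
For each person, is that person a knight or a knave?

Farah is a knight, Paz is a knight, Mira is a knave, Uma is a knight, Hank is a knight, and Sia is a knave.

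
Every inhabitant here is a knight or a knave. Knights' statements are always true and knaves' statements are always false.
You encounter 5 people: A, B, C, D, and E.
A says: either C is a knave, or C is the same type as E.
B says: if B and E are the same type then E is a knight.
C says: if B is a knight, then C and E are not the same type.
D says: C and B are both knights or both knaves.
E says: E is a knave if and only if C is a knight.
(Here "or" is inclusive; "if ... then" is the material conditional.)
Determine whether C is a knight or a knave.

C is a knave.

Consistent assignments: {A=knight, B=knight, C=knave, D=knave, E=knave}
In every consistent assignment, C is a knave.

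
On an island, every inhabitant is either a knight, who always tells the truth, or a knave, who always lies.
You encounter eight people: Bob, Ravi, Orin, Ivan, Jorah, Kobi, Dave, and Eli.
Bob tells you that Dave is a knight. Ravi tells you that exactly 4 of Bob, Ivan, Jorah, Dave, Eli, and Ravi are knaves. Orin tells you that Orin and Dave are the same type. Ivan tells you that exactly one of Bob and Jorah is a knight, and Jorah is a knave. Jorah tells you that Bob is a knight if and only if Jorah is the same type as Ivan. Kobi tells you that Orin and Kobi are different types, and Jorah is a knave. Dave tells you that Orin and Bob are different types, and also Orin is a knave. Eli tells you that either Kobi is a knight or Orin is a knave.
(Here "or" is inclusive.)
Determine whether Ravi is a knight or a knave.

Consistent assignments: {Bob=knight, Ravi=knave, Orin=knave, Ivan=knight, Jorah=knave, Kobi=knight, Dave=knight, Eli=knight}; {Bob=knight, Ravi=knave, Orin=knave, Ivan=knight, Jorah=knave, Kobi=knave, Dave=knight, Eli=knight}
In every consistent assignment, Ravi is a knave.

Ravi is a knave.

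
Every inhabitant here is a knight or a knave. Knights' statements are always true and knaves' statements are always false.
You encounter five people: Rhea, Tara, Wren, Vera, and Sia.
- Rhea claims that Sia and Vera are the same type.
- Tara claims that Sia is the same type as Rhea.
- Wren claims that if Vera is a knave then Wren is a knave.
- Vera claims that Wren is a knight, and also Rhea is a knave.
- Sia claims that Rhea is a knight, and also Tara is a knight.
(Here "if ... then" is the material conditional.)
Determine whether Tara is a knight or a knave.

Consistent assignments: {Rhea=knave, Tara=knight, Wren=knight, Vera=knight, Sia=knave}
In every consistent assignment, Tara is a knight.

Tara is a knight.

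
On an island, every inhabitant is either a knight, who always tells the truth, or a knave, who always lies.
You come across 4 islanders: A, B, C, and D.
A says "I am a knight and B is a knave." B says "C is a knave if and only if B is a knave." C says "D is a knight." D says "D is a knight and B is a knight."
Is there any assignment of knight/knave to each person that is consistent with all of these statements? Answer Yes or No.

One consistent assignment: A=knave, B=knight, C=knight, D=knight.

Yes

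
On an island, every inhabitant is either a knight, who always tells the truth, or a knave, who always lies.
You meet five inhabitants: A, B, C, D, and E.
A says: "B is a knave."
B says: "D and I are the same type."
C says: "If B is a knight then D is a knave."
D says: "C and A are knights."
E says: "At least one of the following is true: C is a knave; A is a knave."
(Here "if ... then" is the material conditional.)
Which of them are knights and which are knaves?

Since A is a knight, "B is a knave" needs to be true, which holds.
B is a knave; "D and I are the same type" is False, as required.
C is a knight; "if B is a knight then D is a knave" is true, as required.
D is a knight; "C and A are knights" is true, as required.
E (knave): "at least one of the following is true: C is a knave; A is a knave" — False. ✓

Knights: A, C, and D. Knaves: B and E.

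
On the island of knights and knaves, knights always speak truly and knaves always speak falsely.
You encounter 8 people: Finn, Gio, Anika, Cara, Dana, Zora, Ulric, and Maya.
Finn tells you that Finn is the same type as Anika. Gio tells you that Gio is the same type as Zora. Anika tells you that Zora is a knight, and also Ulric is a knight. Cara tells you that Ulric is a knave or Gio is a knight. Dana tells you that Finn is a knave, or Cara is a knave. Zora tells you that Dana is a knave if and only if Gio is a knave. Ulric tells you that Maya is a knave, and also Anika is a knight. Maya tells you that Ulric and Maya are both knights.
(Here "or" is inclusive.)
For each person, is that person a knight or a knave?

Since Finn is a knave, "Finn is the same type as Anika" needs to be false, which holds.
Since Gio is a knight, "Gio is the same type as Zora" needs to be true, which holds.
Anika is a knight; "Zora is a knight, and also Ulric is a knight" is true, as required.
Cara is a knight; "Ulric is a knave or Gio is a knight" is true, as required.
Since Dana is a knight, "Finn is a knave, or Cara is a knave" needs to be true, which holds.
Zora (knight): "Dana is a knave if and only if Gio is a knave" — true. ✓
As a knight, Ulric's statement "Maya is a knave, and also Anika is a knight" should be true; it is.
Maya (knave): "Ulric and Maya are both knights" — false. ✓

Finn is a knave, Gio is a knight, Anika is a knight, Cara is a knight, Dana is a knight, Zora is a knight, Ulric is a knight, and Maya is a knave.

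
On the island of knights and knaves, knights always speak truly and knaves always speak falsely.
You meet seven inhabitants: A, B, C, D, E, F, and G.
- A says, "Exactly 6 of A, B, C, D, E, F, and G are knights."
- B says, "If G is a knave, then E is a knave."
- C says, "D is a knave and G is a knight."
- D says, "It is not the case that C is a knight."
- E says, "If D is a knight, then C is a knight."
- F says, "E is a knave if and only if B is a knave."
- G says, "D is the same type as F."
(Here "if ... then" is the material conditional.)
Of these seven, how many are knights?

2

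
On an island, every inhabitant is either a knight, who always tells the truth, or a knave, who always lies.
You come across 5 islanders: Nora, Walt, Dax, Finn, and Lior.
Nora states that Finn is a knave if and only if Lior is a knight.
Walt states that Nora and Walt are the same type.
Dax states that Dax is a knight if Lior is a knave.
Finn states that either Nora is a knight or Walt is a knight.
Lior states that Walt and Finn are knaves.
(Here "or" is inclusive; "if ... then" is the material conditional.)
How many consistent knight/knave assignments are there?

4

Consistent assignments:
  Nora=knight, Walt=knight, Dax=knight, Finn=knight, Lior=knave
  Nora=knight, Walt=knight, Dax=knave, Finn=knight, Lior=knave
  Nora=knight, Walt=knave, Dax=knight, Finn=knight, Lior=knave
  Nora=knight, Walt=knave, Dax=knave, Finn=knight, Lior=knave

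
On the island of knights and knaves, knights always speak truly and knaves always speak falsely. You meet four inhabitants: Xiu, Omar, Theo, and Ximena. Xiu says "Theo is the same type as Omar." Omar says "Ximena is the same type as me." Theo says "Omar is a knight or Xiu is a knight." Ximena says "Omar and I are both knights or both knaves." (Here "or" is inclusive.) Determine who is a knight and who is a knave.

Xiu is a knight, Omar is a knight, Theo is a knight, and Ximena is a knight.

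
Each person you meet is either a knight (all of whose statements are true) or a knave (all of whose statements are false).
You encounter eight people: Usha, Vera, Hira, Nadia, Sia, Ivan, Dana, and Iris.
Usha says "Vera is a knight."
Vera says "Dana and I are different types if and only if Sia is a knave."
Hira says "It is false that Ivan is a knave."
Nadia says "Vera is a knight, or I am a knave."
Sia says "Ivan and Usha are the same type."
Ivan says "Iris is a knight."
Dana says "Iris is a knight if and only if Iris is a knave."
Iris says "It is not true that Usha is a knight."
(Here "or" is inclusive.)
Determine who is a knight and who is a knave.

Usha is a knight, Vera is a knight, Hira is a knave, Nadia is a knight, Sia is a knave, Ivan is a knave, Dana is a knave, and Iris is a knave.

As a knight, Usha's statement "Vera is a knight" should be true; it is.
As a knight, Vera's statement "Dana and I are different types if and only if Sia is a knave" should be true; it is.
Hira is a knave, and the claim "it is false that Ivan is a knave" is indeed False.
Nadia is a knight, and the claim "Vera is a knight, or I am a knave" is indeed true.
Since Sia is a knave, "Ivan and Usha are the same type" needs to be False, which holds.
Ivan is a knave, so "Iris is a knight" must be False — and it is.
Dana is a knave; "Iris is a knight if and only if Iris is a knave" is False, as required.
As a knave, Iris's statement "it is not true that Usha is a knight" should be False; it is.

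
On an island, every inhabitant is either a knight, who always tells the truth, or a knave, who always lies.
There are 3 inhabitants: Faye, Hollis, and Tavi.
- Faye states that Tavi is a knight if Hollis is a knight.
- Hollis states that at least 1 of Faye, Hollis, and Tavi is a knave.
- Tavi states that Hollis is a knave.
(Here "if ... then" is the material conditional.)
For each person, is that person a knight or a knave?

Faye is a knave, Hollis is a knight, and Tavi is a knave.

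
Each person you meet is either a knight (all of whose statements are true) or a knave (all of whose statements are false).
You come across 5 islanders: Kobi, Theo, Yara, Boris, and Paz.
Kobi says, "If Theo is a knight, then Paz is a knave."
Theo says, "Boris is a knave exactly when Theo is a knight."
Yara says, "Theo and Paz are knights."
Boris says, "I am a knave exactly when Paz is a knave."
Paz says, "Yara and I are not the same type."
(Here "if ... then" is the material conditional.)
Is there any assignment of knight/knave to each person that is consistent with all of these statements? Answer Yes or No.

Yes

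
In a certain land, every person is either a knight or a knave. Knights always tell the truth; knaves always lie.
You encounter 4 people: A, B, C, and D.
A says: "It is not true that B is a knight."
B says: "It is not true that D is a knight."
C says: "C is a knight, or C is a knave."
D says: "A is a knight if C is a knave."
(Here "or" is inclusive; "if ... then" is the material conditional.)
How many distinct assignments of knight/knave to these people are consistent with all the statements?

1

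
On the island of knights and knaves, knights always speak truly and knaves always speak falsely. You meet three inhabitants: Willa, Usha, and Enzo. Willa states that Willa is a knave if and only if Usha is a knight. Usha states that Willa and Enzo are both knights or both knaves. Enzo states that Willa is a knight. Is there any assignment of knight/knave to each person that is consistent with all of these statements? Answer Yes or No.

No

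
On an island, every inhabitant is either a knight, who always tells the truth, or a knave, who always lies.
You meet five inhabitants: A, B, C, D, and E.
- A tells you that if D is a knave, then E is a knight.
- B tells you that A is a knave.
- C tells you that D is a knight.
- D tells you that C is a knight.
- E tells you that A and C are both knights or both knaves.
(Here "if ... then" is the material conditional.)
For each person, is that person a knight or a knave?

A is a knight, B is a knave, C is a knight, D is a knight, and E is a knight.

A is a knight; "if D is a knave, then E is a knight" is True, as required.
Since B is a knave, "A is a knave" needs to be False, which holds.
C (knight): "D is a knight" — True. ✓
Since D is a knight, "C is a knight" needs to be True, which holds.
E is a knight, and the claim "A and C are both knights or both knaves" is indeed True.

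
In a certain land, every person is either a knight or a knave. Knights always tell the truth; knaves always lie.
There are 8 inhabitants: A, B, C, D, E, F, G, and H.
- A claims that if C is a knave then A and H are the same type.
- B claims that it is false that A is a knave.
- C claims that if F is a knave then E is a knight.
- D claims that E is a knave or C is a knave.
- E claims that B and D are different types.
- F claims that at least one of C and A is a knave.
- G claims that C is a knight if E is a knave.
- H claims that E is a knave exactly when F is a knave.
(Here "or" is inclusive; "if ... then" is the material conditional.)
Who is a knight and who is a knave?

Knights: A, B, C, E, and G. Knaves: D, F, and H.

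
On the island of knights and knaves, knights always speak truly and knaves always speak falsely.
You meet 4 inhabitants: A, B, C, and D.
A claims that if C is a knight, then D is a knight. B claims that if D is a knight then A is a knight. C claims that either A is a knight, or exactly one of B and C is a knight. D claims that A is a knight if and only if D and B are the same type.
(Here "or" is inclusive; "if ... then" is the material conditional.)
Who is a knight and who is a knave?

Knights: A, B, C, and D. Knaves: none.

A is a knight, so "if C is a knight, then D is a knight" must be true — and it is.
B is a knight, so "if D is a knight then A is a knight" must be true — and it is.
C (knight): "either A is a knight, or exactly one of B and C is a knight" — true. ✓
As a knight, D's statement "A is a knight if and only if D and B are the same type" should be true; it is.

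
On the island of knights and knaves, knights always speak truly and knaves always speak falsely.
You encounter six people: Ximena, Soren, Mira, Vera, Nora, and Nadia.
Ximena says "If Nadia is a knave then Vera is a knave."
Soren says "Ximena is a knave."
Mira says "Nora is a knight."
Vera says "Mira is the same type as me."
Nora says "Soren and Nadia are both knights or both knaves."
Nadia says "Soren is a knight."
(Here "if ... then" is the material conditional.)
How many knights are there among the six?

3

The unique consistent assignment is Ximena=knight, Soren=knave, Mira=knight, Vera=knave, Nora=knight, Nadia=knave.
That has 3 knights.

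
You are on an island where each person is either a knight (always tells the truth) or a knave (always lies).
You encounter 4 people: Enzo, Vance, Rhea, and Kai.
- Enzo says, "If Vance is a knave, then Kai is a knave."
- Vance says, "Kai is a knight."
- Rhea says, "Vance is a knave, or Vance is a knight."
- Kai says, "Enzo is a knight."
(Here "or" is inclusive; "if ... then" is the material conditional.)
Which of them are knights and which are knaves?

Enzo (knight): "if Vance is a knave, then Kai is a knave" — true. ✓
Since Vance is a knight, "Kai is a knight" needs to be true, which holds.
Rhea is a knight, and the claim "Vance is a knave, or Vance is a knight" is indeed true.
Kai is a knight; "Enzo is a knight" is true, as required.

Enzo is a knight, Vance is a knight, Rhea is a knight, and Kai is a knight.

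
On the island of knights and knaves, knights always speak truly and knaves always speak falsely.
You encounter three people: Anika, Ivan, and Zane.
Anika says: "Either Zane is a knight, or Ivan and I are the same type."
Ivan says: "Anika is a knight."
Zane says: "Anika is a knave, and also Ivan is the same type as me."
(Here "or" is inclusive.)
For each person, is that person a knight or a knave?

Anika is a knight, Ivan is a knight, and Zane is a knave.

Anika is a knight, and the claim "either Zane is a knight, or Ivan and I are the same type" is indeed True.
Since Ivan is a knight, "Anika is a knight" needs to be True, which holds.
Zane is a knave; "Anika is a knave, and also Ivan is the same type as me" is false, as required.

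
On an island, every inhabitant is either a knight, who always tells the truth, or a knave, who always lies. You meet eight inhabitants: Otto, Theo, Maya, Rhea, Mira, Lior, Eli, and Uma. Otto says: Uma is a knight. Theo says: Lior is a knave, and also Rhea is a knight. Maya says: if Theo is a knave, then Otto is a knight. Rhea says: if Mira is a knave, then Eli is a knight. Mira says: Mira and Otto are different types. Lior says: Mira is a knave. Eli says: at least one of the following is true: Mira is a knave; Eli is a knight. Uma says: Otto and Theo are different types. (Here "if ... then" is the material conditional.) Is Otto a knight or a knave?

Otto is a knave.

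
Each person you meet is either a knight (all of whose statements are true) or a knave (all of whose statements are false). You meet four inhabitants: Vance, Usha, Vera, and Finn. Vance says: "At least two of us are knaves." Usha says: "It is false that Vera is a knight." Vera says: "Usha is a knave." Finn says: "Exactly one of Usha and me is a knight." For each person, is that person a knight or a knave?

Knights: Vance and Vera. Knaves: Usha and Finn.

Suppose Vance is a knave. Then Vance's statement "at least two of us are knaves" would have to be false. Checking the 8 ways to assign the others, none is consistent with every speaker.
(For instance, with Usha=knave, Vera=knight, Finn=knave, Vance's claim "at least two of us are knaves" comes out true where it would need to be false.)
So Vance must be a knight, making "at least two of us are knaves" true. Taking Vance=knight, Usha=knave, Vera=knight, Finn=knave, each remaining statement checks out:
  Usha (knave): "it is false that Vera is a knight" — false. ✓
  Vera (knight): "Usha is a knave" — true. ✓
  Finn (knave): "exactly one of Usha and me is a knight" — false. ✓
This is the unique consistent assignment.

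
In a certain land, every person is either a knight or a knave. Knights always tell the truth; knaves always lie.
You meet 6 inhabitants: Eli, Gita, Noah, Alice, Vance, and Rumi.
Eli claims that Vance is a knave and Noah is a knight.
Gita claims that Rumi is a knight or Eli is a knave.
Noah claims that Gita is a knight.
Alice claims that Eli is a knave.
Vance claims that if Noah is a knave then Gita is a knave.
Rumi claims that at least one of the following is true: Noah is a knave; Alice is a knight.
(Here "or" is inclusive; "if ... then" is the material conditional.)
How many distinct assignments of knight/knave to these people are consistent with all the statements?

1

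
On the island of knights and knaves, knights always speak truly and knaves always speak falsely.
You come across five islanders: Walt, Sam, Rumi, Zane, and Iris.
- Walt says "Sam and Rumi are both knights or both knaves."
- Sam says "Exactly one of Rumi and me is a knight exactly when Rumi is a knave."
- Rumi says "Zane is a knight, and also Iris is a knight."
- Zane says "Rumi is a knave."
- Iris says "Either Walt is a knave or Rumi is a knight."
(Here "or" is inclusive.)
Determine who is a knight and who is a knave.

Knights: Walt and Zane. Knaves: Sam, Rumi, and Iris.

Suppose Walt is a knave. Then Walt's statement "Sam and Rumi are both knights or both knaves" would have to be false. Checking the 16 ways to assign the others, none is consistent with every speaker.
(For instance, with Sam=knave, Rumi=knave, Zane=knight, Iris=knave, Walt's claim "Sam and Rumi are both knights or both knaves" comes out true where it would need to be false.)
So Walt must be a knight, making "Sam and Rumi are both knights or both knaves" true. Taking Walt=knight, Sam=knave, Rumi=knave, Zane=knight, Iris=knave, each remaining statement checks out:
  Sam (knave): "exactly one of Rumi and me is a knight exactly when Rumi is a knave" — false. ✓
  Rumi (knave): "Zane is a knight, and also Iris is a knight" — false. ✓
  Zane (knight): "Rumi is a knave" — true. ✓
  Iris (knave): "either Walt is a knave or Rumi is a knight" — false. ✓
This is the unique consistent assignment.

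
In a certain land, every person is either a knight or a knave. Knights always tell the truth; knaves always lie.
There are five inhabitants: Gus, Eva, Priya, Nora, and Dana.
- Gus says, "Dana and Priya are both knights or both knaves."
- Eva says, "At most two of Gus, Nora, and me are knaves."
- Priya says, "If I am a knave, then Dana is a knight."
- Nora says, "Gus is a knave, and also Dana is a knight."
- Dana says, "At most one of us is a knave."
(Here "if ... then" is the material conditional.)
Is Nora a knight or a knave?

Nora is a knave.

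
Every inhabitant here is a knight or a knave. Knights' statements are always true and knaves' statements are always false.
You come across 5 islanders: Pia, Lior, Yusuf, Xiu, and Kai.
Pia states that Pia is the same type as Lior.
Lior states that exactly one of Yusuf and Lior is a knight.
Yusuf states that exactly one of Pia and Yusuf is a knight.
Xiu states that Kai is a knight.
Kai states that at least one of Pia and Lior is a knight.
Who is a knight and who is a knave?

Knights: Lior, Xiu, and Kai. Knaves: Pia and Yusuf.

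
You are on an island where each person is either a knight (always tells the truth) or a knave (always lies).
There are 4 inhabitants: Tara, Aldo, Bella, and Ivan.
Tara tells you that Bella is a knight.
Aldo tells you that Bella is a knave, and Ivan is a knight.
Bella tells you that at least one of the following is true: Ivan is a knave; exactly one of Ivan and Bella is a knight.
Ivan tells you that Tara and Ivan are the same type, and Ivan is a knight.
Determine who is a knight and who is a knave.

Tara is a knight, and the claim "Bella is a knight" is indeed true.
Aldo is a knave; "Bella is a knave, and Ivan is a knight" is false, as required.
Bella is a knight, and the claim "at least one of the following is true: Ivan is a knave; exactly one of Ivan and Bella is a knight" is indeed true.
Ivan is a knave; "Tara and Ivan are the same type, and Ivan is a knight" is false, as required.

Tara is a knight, Aldo is a knave, Bella is a knight, and Ivan is a knave.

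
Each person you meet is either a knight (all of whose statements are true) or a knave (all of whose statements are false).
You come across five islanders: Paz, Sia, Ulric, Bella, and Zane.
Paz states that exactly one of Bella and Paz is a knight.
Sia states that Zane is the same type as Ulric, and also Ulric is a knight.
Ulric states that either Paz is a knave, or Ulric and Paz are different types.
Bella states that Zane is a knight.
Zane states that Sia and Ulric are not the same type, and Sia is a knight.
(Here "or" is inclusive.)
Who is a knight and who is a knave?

Paz is a knave, and the claim "exactly one of Bella and Paz is a knight" is indeed False.
Sia is a knave, so "Zane is the same type as Ulric, and also Ulric is a knight" must be False — and it is.
As a knight, Ulric's statement "either Paz is a knave, or Ulric and Paz are different types" should be True; it is.
Bella (knave): "Zane is a knight" — False. ✓
Zane is a knave, and the claim "Sia and Ulric are not the same type, and Sia is a knight" is indeed False.

Paz is a knave, Sia is a knave, Ulric is a knight, Bella is a knave, and Zane is a knave.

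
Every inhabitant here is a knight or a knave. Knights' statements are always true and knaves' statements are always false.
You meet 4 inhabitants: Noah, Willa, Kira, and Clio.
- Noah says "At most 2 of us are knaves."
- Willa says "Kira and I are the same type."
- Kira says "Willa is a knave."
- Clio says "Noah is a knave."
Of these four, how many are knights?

2

The unique consistent assignment is Noah=knight, Willa=knave, Kira=knight, Clio=knave.
That has 2 knights.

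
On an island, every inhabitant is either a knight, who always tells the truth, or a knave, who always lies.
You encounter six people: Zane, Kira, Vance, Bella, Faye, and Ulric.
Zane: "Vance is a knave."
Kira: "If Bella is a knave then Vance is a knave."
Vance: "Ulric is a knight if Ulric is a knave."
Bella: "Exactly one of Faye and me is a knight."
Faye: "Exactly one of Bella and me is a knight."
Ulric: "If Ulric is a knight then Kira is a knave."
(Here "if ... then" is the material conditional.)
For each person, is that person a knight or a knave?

Zane is a knave, so "Vance is a knave" must be False — and it is.
Kira is a knave, and the claim "if Bella is a knave then Vance is a knave" is indeed False.
Since Vance is a knight, "Ulric is a knight if Ulric is a knave" needs to be True, which holds.
Bella is a knave; "exactly one of Faye and me is a knight" is False, as required.
Faye is a knave; "exactly one of Bella and me is a knight" is False, as required.
As a knight, Ulric's statement "if Ulric is a knight then Kira is a knave" should be True; it is.

Zane is a knave, Kira is a knave, Vance is a knight, Bella is a knave, Faye is a knave, and Ulric is a knight.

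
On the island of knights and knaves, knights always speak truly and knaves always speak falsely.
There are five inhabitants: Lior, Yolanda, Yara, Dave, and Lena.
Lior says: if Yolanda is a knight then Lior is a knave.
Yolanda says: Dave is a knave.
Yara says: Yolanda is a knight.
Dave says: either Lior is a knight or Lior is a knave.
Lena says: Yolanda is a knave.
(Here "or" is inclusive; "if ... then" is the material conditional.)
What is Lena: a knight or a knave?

Lena is a knight.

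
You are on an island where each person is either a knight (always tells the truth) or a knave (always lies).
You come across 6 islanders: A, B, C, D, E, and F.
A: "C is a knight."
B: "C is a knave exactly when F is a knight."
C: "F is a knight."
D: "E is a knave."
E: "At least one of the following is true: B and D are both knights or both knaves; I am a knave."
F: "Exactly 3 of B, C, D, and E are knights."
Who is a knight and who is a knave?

A is a knave, B is a knave, C is a knave, D is a knave, E is a knight, and F is a knave.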